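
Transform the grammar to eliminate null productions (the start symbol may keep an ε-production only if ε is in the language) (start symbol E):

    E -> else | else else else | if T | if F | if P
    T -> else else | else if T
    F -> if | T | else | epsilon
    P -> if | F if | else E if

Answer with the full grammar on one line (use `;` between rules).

Nullable nonterminals: {F}.
ε ∉ L(G), so no ε-production is kept.
Expand every rule over subsets of its nullable positions: E → if F gives if F | if.

E -> else | else else else | if T | if F | if | if P; T -> else else | else if T; F -> if | T | else; P -> if | F if | else E if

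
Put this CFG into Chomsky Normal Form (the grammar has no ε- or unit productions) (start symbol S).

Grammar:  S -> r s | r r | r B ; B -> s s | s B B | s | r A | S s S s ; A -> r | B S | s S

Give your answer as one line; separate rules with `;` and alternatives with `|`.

S -> X1 X2 | X1 X1 | X1 B; B -> X2 X2 | X2 Y1 | s | X1 A | S Y2; A -> r | B S | X2 S; X1 -> r; X2 -> s; Y1 -> B B; Y2 -> X2 Y3; Y3 -> S X2

Introduce a nonterminal for each terminal appearing in a rule of length ≥ 2: X1 → r, X2 → s.
Binarize each right-hand side of length ≥ 3 by chaining fresh nonterminals (Y1, Y2, …): affected rules were B → X2 B B; B → S X2 S X2.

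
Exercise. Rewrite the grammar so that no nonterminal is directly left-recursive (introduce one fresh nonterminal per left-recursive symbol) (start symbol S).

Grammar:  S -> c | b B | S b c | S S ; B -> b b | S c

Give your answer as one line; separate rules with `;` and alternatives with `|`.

Left recursion appears on S.
For S: α = {b c, S}, β = {c, b B}. Rewrite as S → β S' and S' → α S' | ε.

S -> c S' | b B S'; B -> b b | S c; S' -> b c S' | S S' | ε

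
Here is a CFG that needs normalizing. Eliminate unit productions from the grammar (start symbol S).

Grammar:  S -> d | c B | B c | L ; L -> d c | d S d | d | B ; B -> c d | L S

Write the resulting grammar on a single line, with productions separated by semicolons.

Unit pairs: L ⇒* {B}; S ⇒* {B, L}.
For every A with A ⇒* B via unit rules, add B's non-unit alternatives to A; then delete every rule of the form X → Y.

S -> d c | d S d | d | c d | L S | c B | B c; L -> d c | d S d | d | c d | L S; B -> c d | L S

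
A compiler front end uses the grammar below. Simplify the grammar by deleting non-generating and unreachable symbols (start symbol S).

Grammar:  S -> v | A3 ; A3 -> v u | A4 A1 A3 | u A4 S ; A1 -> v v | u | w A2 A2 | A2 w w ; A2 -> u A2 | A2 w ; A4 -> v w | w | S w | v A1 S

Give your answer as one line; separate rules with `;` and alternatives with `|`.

Generating nonterminals: {A1, A3, A4, S}.
Reachable from S after that: {A1, A3, A4, S}.
Removed useless symbols: {A2} and every production mentioning them.

S -> v | A3; A3 -> v u | A4 A1 A3 | u A4 S; A1 -> v v | u; A4 -> v w | w | S w | v A1 S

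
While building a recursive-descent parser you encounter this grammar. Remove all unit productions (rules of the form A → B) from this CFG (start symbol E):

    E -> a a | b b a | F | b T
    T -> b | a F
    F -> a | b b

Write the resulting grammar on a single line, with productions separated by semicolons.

Unit pairs: E ⇒* {F}.
For each unit pair (A, B), copy every non-unit production of B to A, then drop all unit productions.

E -> a a | b b a | b T | a | b b; T -> b | a F; F -> a | b b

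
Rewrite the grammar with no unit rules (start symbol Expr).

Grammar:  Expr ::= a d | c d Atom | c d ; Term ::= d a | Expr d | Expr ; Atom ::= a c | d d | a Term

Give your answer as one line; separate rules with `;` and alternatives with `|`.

Expr ::= a d | c d Atom | c d; Term ::= d a | Expr d | a d | c d Atom | c d; Atom ::= a c | d d | a Term

Unit pairs: Term ⇒* {Expr}.
Replace each nonterminal's rules with the union of the non-unit rules of every nonterminal it unit-derives.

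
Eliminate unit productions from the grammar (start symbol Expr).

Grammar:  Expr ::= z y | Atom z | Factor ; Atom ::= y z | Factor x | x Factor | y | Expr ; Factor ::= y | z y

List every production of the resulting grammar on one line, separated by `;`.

Unit pairs: Atom ⇒* {Expr, Factor}; Expr ⇒* {Factor}.
For every A with A ⇒* B via unit rules, add B's non-unit alternatives to A; then delete every rule of the form X → Y.

Expr ::= y | z y | Atom z; Atom ::= y z | Factor x | x Factor | y | z y | Atom z; Factor ::= y | z y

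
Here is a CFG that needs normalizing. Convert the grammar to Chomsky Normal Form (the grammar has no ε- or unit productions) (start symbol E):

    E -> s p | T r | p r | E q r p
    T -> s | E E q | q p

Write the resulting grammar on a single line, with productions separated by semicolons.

E -> X1 X2 | T X3 | X2 X3 | E Y1; T -> s | E Y3 | X4 X2; X1 -> s; X2 -> p; X3 -> r; X4 -> q; Y1 -> X4 Y2; Y2 -> X3 X2; Y3 -> E X4

Introduce a nonterminal for each terminal appearing in a rule of length ≥ 2: X1 → s, X2 → p, X3 → r, X4 → q.
Binarize each right-hand side of length ≥ 3 by chaining fresh nonterminals (Y1, Y2, …): affected rules were E → E X4 X3 X2; T → E E X4.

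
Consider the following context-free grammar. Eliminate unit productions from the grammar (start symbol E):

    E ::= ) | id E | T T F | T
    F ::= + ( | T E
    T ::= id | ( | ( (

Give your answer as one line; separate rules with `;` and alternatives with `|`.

E ::= ) | id E | T T F | id | ( | ( (; F ::= + ( | T E; T ::= id | ( | ( (

Unit pairs: E ⇒* {T}.
For every A with A ⇒* B via unit rules, add B's non-unit alternatives to A; then delete every rule of the form X → Y.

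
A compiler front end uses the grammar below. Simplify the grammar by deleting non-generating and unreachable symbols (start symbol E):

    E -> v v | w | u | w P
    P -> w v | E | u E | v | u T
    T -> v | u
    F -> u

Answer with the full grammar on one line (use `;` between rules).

Generating nonterminals: {E, F, P, T}.
Reachable from E after that: {E, P, T}.
Removed useless symbols: {F} and every production mentioning them.

E -> v v | w | u | w P; P -> w v | E | u E | v | u T; T -> v | u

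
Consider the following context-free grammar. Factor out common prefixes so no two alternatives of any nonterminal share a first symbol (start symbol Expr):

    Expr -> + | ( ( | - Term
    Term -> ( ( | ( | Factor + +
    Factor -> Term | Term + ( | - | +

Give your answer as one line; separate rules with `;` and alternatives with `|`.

Expr -> + | ( ( | - Term; Term -> Factor + + | ( Term1; Factor -> - | + | Term Factor1; Term1 -> ( | eps; Factor1 -> eps | + (

Term has alternatives sharing prefix '(': factor to Term → ( Term1 with Term1 → ( | ε.
Factor has alternatives sharing prefix 'Term': factor to Factor → Term Factor1 with Factor1 → ε | + (.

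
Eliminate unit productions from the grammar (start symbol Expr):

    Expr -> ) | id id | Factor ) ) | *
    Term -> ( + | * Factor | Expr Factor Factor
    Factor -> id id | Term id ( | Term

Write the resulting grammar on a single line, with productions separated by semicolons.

Unit pairs: Factor ⇒* {Term}.
For every A with A ⇒* B via unit rules, add B's non-unit alternatives to A; then delete every rule of the form X → Y.

Expr -> ) | id id | Factor ) ) | *; Term -> ( + | * Factor | Expr Factor Factor; Factor -> ( + | * Factor | Expr Factor Factor | id id | Term id (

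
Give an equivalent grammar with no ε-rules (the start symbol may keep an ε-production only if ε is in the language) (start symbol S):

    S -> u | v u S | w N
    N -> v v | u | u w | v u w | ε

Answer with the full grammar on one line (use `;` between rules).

S -> u | v u S | w N | w; N -> v v | u | u w | v u w

The nullable symbols are {N}.
ε ∉ L(G), so no ε-production is kept.
For each production, add variants omitting each subset of nullable occurrences: S → w N gives w N | w.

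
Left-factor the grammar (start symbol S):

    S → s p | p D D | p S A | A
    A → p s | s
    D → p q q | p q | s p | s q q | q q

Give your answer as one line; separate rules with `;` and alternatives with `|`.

S → s p | A | p S'; A → p s | s; D → q q | p q D' | s D''; S' → D D | S A; D' → q | ε; D'' → p | q q

S has alternatives sharing prefix 'p': factor to S → p S' with S' → D D | S A.
D has alternatives sharing prefix 'p q': factor to D → p q D' with D' → q | ε.
D has alternatives sharing prefix 's': factor to D → s D'' with D'' → p | q q.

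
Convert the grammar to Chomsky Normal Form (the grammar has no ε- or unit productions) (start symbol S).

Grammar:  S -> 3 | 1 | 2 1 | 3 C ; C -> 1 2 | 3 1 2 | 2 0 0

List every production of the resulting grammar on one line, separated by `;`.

Introduce a nonterminal for each terminal appearing in a rule of length ≥ 2: X1 → 2, X2 → 1, X3 → 3, X4 → 0.
Binarize each right-hand side of length ≥ 3 by chaining fresh nonterminals (Y1, Y2, …): affected rules were C → X3 X2 X1; C → X1 X4 X4.

S -> 3 | 1 | X1 X2 | X3 C; C -> X2 X1 | X3 Y1 | X1 Y2; X1 -> 2; X2 -> 1; X3 -> 3; X4 -> 0; Y1 -> X2 X1; Y2 -> X4 X4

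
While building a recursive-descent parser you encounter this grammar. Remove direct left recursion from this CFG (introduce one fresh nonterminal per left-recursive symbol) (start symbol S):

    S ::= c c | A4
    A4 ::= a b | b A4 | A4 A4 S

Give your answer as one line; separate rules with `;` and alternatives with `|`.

S ::= c c | A4; A4 ::= a b A4' | b A4 A4'; A4' ::= A4 S A4' | ε

Directly left-recursive nonterminal: A4.
For A4: α = {A4 S}, β = {a b, b A4}. Rewrite as A4 → β A4' and A4' → α A4' | ε.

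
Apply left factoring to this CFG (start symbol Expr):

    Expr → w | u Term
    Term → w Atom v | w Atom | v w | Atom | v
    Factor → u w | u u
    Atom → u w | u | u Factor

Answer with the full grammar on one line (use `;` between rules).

Expr → w | u Term; Term → Atom | w Atom Term1 | v Term2; Factor → u Factor1; Atom → u Atom1; Term1 → v | ε; Term2 → w | ε; Factor1 → w | u; Atom1 → w | ε | Factor

Term has alternatives sharing prefix 'w Atom': factor to Term → w Atom Term1 with Term1 → v | ε.
Term has alternatives sharing prefix 'v': factor to Term → v Term2 with Term2 → w | ε.
Factor has alternatives sharing prefix 'u': factor to Factor → u Factor1 with Factor1 → w | u.
Atom has alternatives sharing prefix 'u': factor to Atom → u Atom1 with Atom1 → w | ε | Factor.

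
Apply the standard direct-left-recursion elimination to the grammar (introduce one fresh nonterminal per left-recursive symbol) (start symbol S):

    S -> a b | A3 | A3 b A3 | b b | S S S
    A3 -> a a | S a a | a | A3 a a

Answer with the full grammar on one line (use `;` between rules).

S -> a b S' | A3 S' | A3 b A3 S' | b b S'; A3 -> a a A3' | S a a A3' | a A3'; S' -> S S S' | ε; A3' -> a a A3' | ε

Directly left-recursive nonterminals: S, A3.
For S: α = {S S}, β = {a b, A3, A3 b A3, b b}. Rewrite as S → β S' and S' → α S' | ε.
For A3: α = {a a}, β = {a a, S a a, a}. Rewrite as A3 → β A3' and A3' → α A3' | ε.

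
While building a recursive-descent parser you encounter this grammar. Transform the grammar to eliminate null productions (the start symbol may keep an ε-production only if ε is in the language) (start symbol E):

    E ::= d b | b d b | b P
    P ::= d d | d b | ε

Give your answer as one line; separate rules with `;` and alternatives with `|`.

E ::= d b | b d b | b P | b; P ::= d d | d b

Nullable set = {P}.
ε ∉ L(G), so no ε-production is kept.
Expand every rule over subsets of its nullable positions: E → b P gives b P | b.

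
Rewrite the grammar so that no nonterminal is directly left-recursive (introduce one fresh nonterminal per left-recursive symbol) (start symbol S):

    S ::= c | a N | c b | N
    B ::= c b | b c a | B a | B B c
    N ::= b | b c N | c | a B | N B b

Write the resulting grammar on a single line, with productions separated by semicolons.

Directly left-recursive nonterminals: B, N.
For B: α = {a, B c}, β = {c b, b c a}. Rewrite as B → β B' and B' → α B' | ε.
For N: α = {B b}, β = {b, b c N, c, a B}. Rewrite as N → β N' and N' → α N' | ε.

S ::= c | a N | c b | N; B ::= c b B' | b c a B'; N ::= b N' | b c N N' | c N' | a B N'; B' ::= a B' | B c B' | ε; N' ::= B b N' | ε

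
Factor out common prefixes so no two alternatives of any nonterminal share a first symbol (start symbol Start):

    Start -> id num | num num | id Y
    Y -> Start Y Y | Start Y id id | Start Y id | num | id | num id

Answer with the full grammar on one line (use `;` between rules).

Start has alternatives sharing prefix 'id': factor to Start → id Start1 with Start1 → num | Y.
Y has alternatives sharing prefix 'Start Y': factor to Y → Start Y Y1 with Y1 → Y | id id | id.
Y has alternatives sharing prefix 'num': factor to Y → num Y2 with Y2 → ε | id.
Y1 has alternatives sharing prefix 'id': factor to Y1 → id Y11 with Y11 → id | ε.

Start -> num num | id Start1; Y -> id | Start Y Y1 | num Y2; Start1 -> num | Y; Y1 -> Y | id Y11; Y2 -> ε | id; Y11 -> id | ε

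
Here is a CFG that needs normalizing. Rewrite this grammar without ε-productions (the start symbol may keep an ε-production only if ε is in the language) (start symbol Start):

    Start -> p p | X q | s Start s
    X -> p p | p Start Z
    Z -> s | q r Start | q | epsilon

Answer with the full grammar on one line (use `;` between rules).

The nullable symbols are {Z}.
ε ∉ L(G), so no ε-production is kept.
Add the nullable-subset variants: X → p Start Z gives p Start Z | p Start.

Start -> p p | X q | s Start s; X -> p p | p Start Z | p Start; Z -> s | q r Start | q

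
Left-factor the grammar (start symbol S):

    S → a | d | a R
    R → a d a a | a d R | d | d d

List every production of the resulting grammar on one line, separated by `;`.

S has alternatives sharing prefix 'a': factor to S → a S' with S' → ε | R.
R has alternatives sharing prefix 'a d': factor to R → a d R' with R' → a a | R.
R has alternatives sharing prefix 'd': factor to R → d R'' with R'' → ε | d.

S → d | a S'; R → a d R' | d R''; S' → ε | R; R' → a a | R; R'' → ε | d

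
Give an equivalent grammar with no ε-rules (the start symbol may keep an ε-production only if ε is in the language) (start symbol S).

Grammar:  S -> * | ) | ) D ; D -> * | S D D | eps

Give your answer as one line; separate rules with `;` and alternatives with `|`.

S -> * | ) | ) D; D -> * | S D D | S D | S

Nullable nonterminals: {D}.
ε ∉ L(G), so no ε-production is kept.
For each production, add variants omitting each subset of nullable occurrences: D → S D D gives S D D | S D | S.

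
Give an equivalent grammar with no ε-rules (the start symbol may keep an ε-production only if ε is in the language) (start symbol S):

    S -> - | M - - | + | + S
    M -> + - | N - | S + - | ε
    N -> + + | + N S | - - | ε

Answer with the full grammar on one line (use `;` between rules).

S -> - | M - - | - - | + | + S; M -> + - | N - | - | S + -; N -> + + | + N S | + S | - -

Nullable set = {M, N}.
ε ∉ L(G), so no ε-production is kept.
For each production, add variants omitting each subset of nullable occurrences: S → M - - gives M - - | - -. M → N - gives N - | -. N → + N S gives + N S | + S.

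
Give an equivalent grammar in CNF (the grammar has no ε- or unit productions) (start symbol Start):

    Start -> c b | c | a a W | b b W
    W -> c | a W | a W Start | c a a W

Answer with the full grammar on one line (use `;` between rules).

Introduce a nonterminal for each terminal appearing in a rule of length ≥ 2: X1 → c, X2 → b, X3 → a.
Binarize each right-hand side of length ≥ 3 by chaining fresh nonterminals (Y1, Y2, …): affected rules were Start → X3 X3 W; Start → X2 X2 W; W → X3 W Start; W → X1 X3 X3 W.

Start -> X1 X2 | c | X3 Y1 | X2 Y2; W -> c | X3 W | X3 Y3 | X1 Y4; X1 -> c; X2 -> b; X3 -> a; Y1 -> X3 W; Y2 -> X2 W; Y3 -> W Start; Y4 -> X3 Y5; Y5 -> X3 W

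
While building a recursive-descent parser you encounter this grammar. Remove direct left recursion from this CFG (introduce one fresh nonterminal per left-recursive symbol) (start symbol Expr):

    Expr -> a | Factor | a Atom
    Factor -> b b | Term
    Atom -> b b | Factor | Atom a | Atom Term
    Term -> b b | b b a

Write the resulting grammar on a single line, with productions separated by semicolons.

Expr -> a | Factor | a Atom; Factor -> b b | Term; Atom -> b b Atom1 | Factor Atom1; Term -> b b | b b a; Atom1 -> a Atom1 | Term Atom1 | ε

Left recursion appears on Atom.
For Atom: α = {a, Term}, β = {b b, Factor}. Rewrite as Atom → β Atom1 and Atom1 → α Atom1 | ε.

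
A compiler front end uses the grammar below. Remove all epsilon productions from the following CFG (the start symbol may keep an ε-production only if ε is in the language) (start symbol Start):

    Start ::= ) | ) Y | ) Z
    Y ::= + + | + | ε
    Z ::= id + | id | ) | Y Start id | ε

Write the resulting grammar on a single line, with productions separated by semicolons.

Start ::= ) | ) Y | ) Z; Y ::= + + | +; Z ::= id + | id | ) | Y Start id | Start id

The nullable symbols are {Y, Z}.
ε ∉ L(G), so no ε-production is kept.
For each production, add variants omitting each subset of nullable occurrences: Z → Y Start id gives Y Start id | Start id.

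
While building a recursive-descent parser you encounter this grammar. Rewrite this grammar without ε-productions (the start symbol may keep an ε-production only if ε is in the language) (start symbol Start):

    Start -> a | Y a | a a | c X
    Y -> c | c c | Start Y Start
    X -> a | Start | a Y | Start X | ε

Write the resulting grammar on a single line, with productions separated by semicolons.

Start -> a | Y a | a a | c X | c; Y -> c | c c | Start Y Start; X -> a | Start | a Y | Start X

Nullable nonterminals: {X}.
ε ∉ L(G), so no ε-production is kept.
Add the nullable-subset variants: Start → c X gives c X | c.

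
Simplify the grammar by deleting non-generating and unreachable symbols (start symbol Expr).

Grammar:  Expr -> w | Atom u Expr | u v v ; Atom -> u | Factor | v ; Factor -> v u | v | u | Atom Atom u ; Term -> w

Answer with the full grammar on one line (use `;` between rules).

Generating nonterminals: {Atom, Expr, Factor, Term}.
Reachable from Expr after that: {Atom, Expr, Factor}.
Removed useless symbols: {Term} and every production mentioning them.

Expr -> w | Atom u Expr | u v v; Atom -> u | Factor | v; Factor -> v u | v | u | Atom Atom u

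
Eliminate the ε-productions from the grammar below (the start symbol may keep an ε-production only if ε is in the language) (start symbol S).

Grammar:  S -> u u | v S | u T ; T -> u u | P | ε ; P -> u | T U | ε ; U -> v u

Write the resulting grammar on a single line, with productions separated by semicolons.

S -> u u | v S | u T | u; T -> u u | P; P -> u | T U | U; U -> v u

Nullable nonterminals: {P, T}.
ε ∉ L(G), so no ε-production is kept.
For each production, add variants omitting each subset of nullable occurrences: S → u T gives u T | u. P → T U gives T U | U.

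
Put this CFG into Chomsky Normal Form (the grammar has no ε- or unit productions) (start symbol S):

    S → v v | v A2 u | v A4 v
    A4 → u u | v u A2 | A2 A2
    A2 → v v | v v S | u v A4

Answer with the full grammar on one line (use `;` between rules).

S → X1 X1 | X1 Y1 | X1 Y2; A4 → X2 X2 | X1 Y3 | A2 A2; A2 → X1 X1 | X1 Y4 | X2 Y5; X1 → v; X2 → u; Y1 → A2 X2; Y2 → A4 X1; Y3 → X2 A2; Y4 → X1 S; Y5 → X1 A4

Introduce a nonterminal for each terminal appearing in a rule of length ≥ 2: X1 → v, X2 → u.
Binarize each right-hand side of length ≥ 3 by chaining fresh nonterminals (Y1, Y2, …): affected rules were S → X1 A2 X2; S → X1 A4 X1; A4 → X1 X2 A2; A2 → X1 X1 S.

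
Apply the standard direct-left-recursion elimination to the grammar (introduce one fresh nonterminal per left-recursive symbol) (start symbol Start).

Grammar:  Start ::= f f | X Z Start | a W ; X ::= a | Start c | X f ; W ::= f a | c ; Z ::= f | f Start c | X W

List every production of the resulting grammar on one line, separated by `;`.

Start ::= f f | X Z Start | a W; X ::= a X1 | Start c X1; W ::= f a | c; Z ::= f | f Start c | X W; X1 ::= f X1 | epsilon

Directly left-recursive nonterminal: X.
For X: α = {f}, β = {a, Start c}. Rewrite as X → β X1 and X1 → α X1 | ε.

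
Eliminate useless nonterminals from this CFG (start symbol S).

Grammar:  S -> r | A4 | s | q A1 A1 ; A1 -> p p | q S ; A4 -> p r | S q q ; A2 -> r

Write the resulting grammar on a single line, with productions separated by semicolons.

Generating nonterminals: {A1, A2, A4, S}.
Reachable from S after that: {A1, A4, S}.
Removed useless symbols: {A2} and every production mentioning them.

S -> r | A4 | s | q A1 A1; A1 -> p p | q S; A4 -> p r | S q q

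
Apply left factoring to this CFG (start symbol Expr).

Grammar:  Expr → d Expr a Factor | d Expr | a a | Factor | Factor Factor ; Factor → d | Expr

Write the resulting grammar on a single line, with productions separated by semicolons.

Expr → a a | d Expr Expr1 | Factor Expr2; Factor → d | Expr; Expr1 → a Factor | ε; Expr2 → ε | Factor

Expr has alternatives sharing prefix 'd Expr': factor to Expr → d Expr Expr1 with Expr1 → a Factor | ε.
Expr has alternatives sharing prefix 'Factor': factor to Expr → Factor Expr2 with Expr2 → ε | Factor.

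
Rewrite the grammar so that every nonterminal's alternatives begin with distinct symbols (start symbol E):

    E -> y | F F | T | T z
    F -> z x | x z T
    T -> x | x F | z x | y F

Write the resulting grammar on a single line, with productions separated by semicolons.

E has alternatives sharing prefix 'T': factor to E → T E' with E' → ε | z.
T has alternatives sharing prefix 'x': factor to T → x T' with T' → ε | F.

E -> y | F F | T E'; F -> z x | x z T; T -> z x | y F | x T'; E' -> ε | z; T' -> ε | F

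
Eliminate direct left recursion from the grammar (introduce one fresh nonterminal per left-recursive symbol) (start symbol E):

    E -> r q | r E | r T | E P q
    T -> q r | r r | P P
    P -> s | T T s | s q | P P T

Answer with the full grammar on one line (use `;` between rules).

E -> r q E' | r E E' | r T E'; T -> q r | r r | P P; P -> s P' | T T s P' | s q P'; E' -> P q E' | eps; P' -> P T P' | eps

Directly left-recursive nonterminals: E, P.
For E: α = {P q}, β = {r q, r E, r T}. Rewrite as E → β E' and E' → α E' | ε.
For P: α = {P T}, β = {s, T T s, s q}. Rewrite as P → β P' and P' → α P' | ε.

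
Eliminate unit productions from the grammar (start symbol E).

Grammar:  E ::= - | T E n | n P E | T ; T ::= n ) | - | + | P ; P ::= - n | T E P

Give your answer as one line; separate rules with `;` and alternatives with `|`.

Unit pairs: E ⇒* {P, T}; T ⇒* {P}.
For every A with A ⇒* B via unit rules, add B's non-unit alternatives to A; then delete every rule of the form X → Y.

E ::= - | T E n | n P E | - n | T E P | n ) | +; T ::= - n | T E P | n ) | - | +; P ::= - n | T E P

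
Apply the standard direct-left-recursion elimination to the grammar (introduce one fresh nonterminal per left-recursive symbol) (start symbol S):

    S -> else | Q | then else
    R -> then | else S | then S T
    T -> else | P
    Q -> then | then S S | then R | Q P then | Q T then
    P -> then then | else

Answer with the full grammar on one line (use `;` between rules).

S -> else | Q | then else; R -> then | else S | then S T; T -> else | P; Q -> then Q' | then S S Q' | then R Q'; P -> then then | else; Q' -> P then Q' | T then Q' | eps

Left recursion appears on Q.
For Q: α = {P then, T then}, β = {then, then S S, then R}. Rewrite as Q → β Q' and Q' → α Q' | ε.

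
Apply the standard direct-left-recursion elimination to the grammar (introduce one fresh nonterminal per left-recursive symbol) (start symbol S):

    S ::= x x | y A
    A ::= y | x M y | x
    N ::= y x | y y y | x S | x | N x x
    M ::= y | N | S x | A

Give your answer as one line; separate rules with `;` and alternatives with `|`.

N is directly left-recursive.
For N: α = {x x}, β = {y x, y y y, x S, x}. Rewrite as N → β N' and N' → α N' | ε.

S ::= x x | y A; A ::= y | x M y | x; N ::= y x N' | y y y N' | x S N' | x N'; M ::= y | N | S x | A; N' ::= x x N' | epsilon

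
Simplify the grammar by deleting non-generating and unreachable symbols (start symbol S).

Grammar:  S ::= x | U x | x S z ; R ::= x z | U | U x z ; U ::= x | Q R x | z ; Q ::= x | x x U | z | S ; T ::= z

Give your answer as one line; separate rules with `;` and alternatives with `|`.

S ::= x | U x | x S z; R ::= x z | U | U x z; U ::= x | Q R x | z; Q ::= x | x x U | z | S

Generating nonterminals: {Q, R, S, T, U}.
Reachable from S after that: {Q, R, S, U}.
Removed useless symbols: {T} and every production mentioning them.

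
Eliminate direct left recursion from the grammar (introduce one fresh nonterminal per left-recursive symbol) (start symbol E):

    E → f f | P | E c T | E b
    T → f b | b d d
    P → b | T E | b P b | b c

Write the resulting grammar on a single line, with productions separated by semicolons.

E is directly left-recursive.
For E: α = {c T, b}, β = {f f, P}. Rewrite as E → β E' and E' → α E' | ε.

E → f f E' | P E'; T → f b | b d d; P → b | T E | b P b | b c; E' → c T E' | b E' | eps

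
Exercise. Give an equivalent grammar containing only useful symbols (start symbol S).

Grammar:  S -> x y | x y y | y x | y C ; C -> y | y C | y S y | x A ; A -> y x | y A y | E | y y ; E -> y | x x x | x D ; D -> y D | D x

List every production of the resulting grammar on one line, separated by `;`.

Generating nonterminals: {A, C, E, S}.
Reachable from S after that: {A, C, E, S}.
Removed useless symbols: {D} and every production mentioning them.

S -> x y | x y y | y x | y C; C -> y | y C | y S y | x A; A -> y x | y A y | E | y y; E -> y | x x x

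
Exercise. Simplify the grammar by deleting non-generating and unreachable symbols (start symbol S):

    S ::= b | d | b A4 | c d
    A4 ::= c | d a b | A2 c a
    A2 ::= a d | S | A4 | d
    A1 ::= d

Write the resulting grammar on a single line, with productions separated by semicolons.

S ::= b | d | b A4 | c d; A4 ::= c | d a b | A2 c a; A2 ::= a d | S | A4 | d

Generating nonterminals: {A1, A2, A4, S}.
Reachable from S after that: {A2, A4, S}.
Removed useless symbols: {A1} and every production mentioning them.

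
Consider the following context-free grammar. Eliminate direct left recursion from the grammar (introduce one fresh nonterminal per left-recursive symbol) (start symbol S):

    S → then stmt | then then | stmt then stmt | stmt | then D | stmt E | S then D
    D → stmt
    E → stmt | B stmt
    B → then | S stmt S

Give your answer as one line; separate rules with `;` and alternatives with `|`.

Directly left-recursive nonterminal: S.
For S: α = {then D}, β = {then stmt, then then, stmt then stmt, stmt, then D, stmt E}. Rewrite as S → β S' and S' → α S' | ε.

S → then stmt S' | then then S' | stmt then stmt S' | stmt S' | then D S' | stmt E S'; D → stmt; E → stmt | B stmt; B → then | S stmt S; S' → then D S' | ε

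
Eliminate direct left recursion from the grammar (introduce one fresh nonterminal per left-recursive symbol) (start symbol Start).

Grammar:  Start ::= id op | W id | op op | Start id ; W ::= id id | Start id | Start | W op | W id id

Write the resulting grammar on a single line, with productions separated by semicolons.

Directly left-recursive nonterminals: Start, W.
For Start: α = {id}, β = {id op, W id, op op}. Rewrite as Start → β Start1 and Start1 → α Start1 | ε.
For W: α = {op, id id}, β = {id id, Start id, Start}. Rewrite as W → β W1 and W1 → α W1 | ε.

Start ::= id op Start1 | W id Start1 | op op Start1; W ::= id id W1 | Start id W1 | Start W1; Start1 ::= id Start1 | ε; W1 ::= op W1 | id id W1 | ε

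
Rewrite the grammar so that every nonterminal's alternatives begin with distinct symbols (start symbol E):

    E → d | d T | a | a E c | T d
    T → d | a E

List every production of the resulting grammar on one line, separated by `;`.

E → T d | d E' | a E''; T → d | a E; E' → ε | T; E'' → ε | E c

E has alternatives sharing prefix 'd': factor to E → d E' with E' → ε | T.
E has alternatives sharing prefix 'a': factor to E → a E'' with E'' → ε | E c.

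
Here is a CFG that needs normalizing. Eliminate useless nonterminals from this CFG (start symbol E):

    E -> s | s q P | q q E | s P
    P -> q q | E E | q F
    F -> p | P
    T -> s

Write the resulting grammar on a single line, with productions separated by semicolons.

E -> s | s q P | q q E | s P; P -> q q | E E | q F; F -> p | P

Generating nonterminals: {E, F, P, T}.
Reachable from E after that: {E, F, P}.
Removed useless symbols: {T} and every production mentioning them.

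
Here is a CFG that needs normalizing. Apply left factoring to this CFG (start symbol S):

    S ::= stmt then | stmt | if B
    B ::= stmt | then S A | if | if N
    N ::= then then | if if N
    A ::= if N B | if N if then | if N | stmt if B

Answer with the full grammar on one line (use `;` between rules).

S ::= if B | stmt S'; B ::= stmt | then S A | if B'; N ::= then then | if if N; A ::= stmt if B | if N A'; S' ::= then | ε; B' ::= ε | N; A' ::= B | if then | ε

S has alternatives sharing prefix 'stmt': factor to S → stmt S' with S' → then | ε.
B has alternatives sharing prefix 'if': factor to B → if B' with B' → ε | N.
A has alternatives sharing prefix 'if N': factor to A → if N A' with A' → B | if then | ε.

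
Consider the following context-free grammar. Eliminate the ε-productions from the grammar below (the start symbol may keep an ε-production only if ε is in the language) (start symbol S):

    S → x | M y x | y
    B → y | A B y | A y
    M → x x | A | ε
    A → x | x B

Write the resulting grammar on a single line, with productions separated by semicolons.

S → x | M y x | y x | y; B → y | A B y | A y; M → x x | A; A → x | x B

Nullable nonterminals: {M}.
ε ∉ L(G), so no ε-production is kept.
Add the nullable-subset variants: S → M y x gives M y x | y x.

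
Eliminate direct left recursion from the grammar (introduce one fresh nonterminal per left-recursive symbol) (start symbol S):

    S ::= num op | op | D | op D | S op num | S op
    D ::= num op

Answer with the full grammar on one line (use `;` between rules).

Left recursion appears on S.
For S: α = {op num, op}, β = {num op, op, D, op D}. Rewrite as S → β S' and S' → α S' | ε.

S ::= num op S' | op S' | D S' | op D S'; D ::= num op; S' ::= op num S' | op S' | ε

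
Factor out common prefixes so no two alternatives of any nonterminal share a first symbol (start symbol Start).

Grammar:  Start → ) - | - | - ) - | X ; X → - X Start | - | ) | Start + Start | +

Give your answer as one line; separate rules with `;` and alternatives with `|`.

Start has alternatives sharing prefix '-': factor to Start → - Start1 with Start1 → ε | ) -.
X has alternatives sharing prefix '-': factor to X → - X1 with X1 → X Start | ε.

Start → ) - | X | - Start1; X → ) | Start + Start | + | - X1; Start1 → ε | ) -; X1 → X Start | ε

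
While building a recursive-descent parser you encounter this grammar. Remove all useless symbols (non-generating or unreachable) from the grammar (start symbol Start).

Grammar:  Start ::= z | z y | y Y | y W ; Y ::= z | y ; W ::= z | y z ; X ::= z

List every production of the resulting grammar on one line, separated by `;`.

Start ::= z | z y | y Y | y W; Y ::= z | y; W ::= z | y z

Generating nonterminals: {Start, W, X, Y}.
Reachable from Start after that: {Start, W, Y}.
Removed useless symbols: {X} and every production mentioning them.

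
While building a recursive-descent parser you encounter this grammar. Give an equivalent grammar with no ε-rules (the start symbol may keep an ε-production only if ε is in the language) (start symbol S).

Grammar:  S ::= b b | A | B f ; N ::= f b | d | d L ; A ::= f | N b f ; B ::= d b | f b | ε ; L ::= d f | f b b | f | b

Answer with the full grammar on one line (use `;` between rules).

S ::= b b | A | B f | f; N ::= f b | d | d L; A ::= f | N b f; B ::= d b | f b; L ::= d f | f b b | f | b

Nullable set = {B}.
ε ∉ L(G), so no ε-production is kept.
For each production, add variants omitting each subset of nullable occurrences: S → B f gives B f | f.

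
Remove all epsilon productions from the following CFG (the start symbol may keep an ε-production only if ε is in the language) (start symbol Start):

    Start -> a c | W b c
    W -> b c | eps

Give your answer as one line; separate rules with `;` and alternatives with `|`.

The nullable symbols are {W}.
ε ∉ L(G), so no ε-production is kept.
For each production, add variants omitting each subset of nullable occurrences: Start → W b c gives W b c | b c.

Start -> a c | W b c | b c; W -> b c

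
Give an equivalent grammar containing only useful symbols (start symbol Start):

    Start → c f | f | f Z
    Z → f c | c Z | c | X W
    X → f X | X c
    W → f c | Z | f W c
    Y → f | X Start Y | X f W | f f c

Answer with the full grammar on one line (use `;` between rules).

Start → c f | f | f Z; Z → f c | c Z | c

Generating nonterminals: {Start, W, Y, Z}.
Reachable from Start after that: {Start, Z}.
Removed useless symbols: {W, X, Y} and every production mentioning them.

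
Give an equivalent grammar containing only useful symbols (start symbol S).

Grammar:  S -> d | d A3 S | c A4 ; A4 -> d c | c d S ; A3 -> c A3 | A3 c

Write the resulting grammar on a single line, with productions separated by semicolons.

S -> d | c A4; A4 -> d c | c d S

Generating nonterminals: {A4, S}.
Reachable from S after that: {A4, S}.
Removed useless symbols: {A3} and every production mentioning them.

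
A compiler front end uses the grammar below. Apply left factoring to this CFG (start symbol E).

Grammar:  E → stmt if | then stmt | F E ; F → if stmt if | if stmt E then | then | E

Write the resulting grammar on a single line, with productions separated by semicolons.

E → stmt if | then stmt | F E; F → then | E | if stmt F'; F' → if | E then

F has alternatives sharing prefix 'if stmt': factor to F → if stmt F' with F' → if | E then.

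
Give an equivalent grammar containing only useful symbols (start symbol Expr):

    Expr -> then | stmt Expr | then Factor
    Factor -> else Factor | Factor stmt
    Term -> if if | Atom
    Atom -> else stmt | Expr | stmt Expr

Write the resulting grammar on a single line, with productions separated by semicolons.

Expr -> then | stmt Expr

Generating nonterminals: {Atom, Expr, Term}.
Reachable from Expr after that: {Expr}.
Removed useless symbols: {Atom, Factor, Term} and every production mentioning them.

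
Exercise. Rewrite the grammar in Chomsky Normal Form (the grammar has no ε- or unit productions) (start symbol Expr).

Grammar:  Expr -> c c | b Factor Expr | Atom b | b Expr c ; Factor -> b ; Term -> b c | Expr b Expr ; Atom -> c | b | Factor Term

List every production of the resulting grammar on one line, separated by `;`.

Introduce a nonterminal for each terminal appearing in a rule of length ≥ 2: X1 → c, X2 → b.
Binarize each right-hand side of length ≥ 3 by chaining fresh nonterminals (Y1, Y2, …): affected rules were Expr → X2 Factor Expr; Expr → X2 Expr X1; Term → Expr X2 Expr.

Expr -> X1 X1 | X2 Y1 | Atom X2 | X2 Y2; Factor -> b; Term -> X2 X1 | Expr Y3; Atom -> c | b | Factor Term; X1 -> c; X2 -> b; Y1 -> Factor Expr; Y2 -> Expr X1; Y3 -> X2 Expr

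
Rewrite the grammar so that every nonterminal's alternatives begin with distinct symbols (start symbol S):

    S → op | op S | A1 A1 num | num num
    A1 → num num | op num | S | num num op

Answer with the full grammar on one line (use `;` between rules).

S → A1 A1 num | num num | op S'; A1 → op num | S | num num A1'; S' → ε | S; A1' → ε | op

S has alternatives sharing prefix 'op': factor to S → op S' with S' → ε | S.
A1 has alternatives sharing prefix 'num num': factor to A1 → num num A1' with A1' → ε | op.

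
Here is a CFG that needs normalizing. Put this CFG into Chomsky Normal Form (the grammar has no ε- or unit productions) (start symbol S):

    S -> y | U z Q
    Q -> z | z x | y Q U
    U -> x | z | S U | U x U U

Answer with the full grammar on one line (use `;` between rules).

S -> y | U Y1; Q -> z | X1 X2 | X3 Y2; U -> x | z | S U | U Y3; X1 -> z; X2 -> x; X3 -> y; Y1 -> X1 Q; Y2 -> Q U; Y3 -> X2 Y4; Y4 -> U U

Introduce a nonterminal for each terminal appearing in a rule of length ≥ 2: X1 → z, X2 → x, X3 → y.
Binarize each right-hand side of length ≥ 3 by chaining fresh nonterminals (Y1, Y2, …): affected rules were S → U X1 Q; Q → X3 Q U; U → U X2 U U.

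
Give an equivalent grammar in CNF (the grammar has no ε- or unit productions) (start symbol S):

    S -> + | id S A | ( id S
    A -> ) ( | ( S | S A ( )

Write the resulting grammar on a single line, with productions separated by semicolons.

Introduce a nonterminal for each terminal appearing in a rule of length ≥ 2: X1 → id, X2 → (, X3 → ).
Binarize each right-hand side of length ≥ 3 by chaining fresh nonterminals (Y1, Y2, …): affected rules were S → X1 S A; S → X2 X1 S; A → S A X2 X3.

S -> + | X1 Y1 | X2 Y2; A -> X3 X2 | X2 S | S Y3; X1 -> id; X2 -> (; X3 -> ); Y1 -> S A; Y2 -> X1 S; Y3 -> A Y4; Y4 -> X2 X3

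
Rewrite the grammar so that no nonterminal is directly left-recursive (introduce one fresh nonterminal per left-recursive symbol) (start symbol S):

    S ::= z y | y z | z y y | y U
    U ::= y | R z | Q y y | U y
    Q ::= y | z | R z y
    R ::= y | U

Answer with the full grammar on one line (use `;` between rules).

U is directly left-recursive.
For U: α = {y}, β = {y, R z, Q y y}. Rewrite as U → β U' and U' → α U' | ε.

S ::= z y | y z | z y y | y U; U ::= y U' | R z U' | Q y y U'; Q ::= y | z | R z y; R ::= y | U; U' ::= y U' | ε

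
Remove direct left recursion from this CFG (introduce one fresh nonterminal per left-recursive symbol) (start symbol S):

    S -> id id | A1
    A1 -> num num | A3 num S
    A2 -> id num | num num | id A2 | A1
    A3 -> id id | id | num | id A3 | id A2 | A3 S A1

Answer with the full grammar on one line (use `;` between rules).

S -> id id | A1; A1 -> num num | A3 num S; A2 -> id num | num num | id A2 | A1; A3 -> id id A3' | id A3' | num A3' | id A3 A3' | id A2 A3'; A3' -> S A1 A3' | ε

Directly left-recursive nonterminal: A3.
For A3: α = {S A1}, β = {id id, id, num, id A3, id A2}. Rewrite as A3 → β A3' and A3' → α A3' | ε.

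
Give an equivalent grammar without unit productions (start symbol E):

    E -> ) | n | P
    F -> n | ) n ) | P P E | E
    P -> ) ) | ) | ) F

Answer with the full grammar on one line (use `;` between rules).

E -> ) | n | ) ) | ) F; F -> ) | n | ) n ) | P P E | ) ) | ) F; P -> ) ) | ) | ) F

Unit pairs: E ⇒* {P}; F ⇒* {E, P}.
For every A with A ⇒* B via unit rules, add B's non-unit alternatives to A; then delete every rule of the form X → Y.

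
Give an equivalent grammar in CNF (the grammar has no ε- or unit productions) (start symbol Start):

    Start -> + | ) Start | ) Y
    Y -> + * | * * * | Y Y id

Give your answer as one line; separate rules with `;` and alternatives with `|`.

Introduce a nonterminal for each terminal appearing in a rule of length ≥ 2: X1 → ), X2 → +, X3 → *, X4 → id.
Binarize each right-hand side of length ≥ 3 by chaining fresh nonterminals (Y1, Y2, …): affected rules were Y → X3 X3 X3; Y → Y Y X4.

Start -> + | X1 Start | X1 Y; Y -> X2 X3 | X3 Y1 | Y Y2; X1 -> ); X2 -> +; X3 -> *; X4 -> id; Y1 -> X3 X3; Y2 -> Y X4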